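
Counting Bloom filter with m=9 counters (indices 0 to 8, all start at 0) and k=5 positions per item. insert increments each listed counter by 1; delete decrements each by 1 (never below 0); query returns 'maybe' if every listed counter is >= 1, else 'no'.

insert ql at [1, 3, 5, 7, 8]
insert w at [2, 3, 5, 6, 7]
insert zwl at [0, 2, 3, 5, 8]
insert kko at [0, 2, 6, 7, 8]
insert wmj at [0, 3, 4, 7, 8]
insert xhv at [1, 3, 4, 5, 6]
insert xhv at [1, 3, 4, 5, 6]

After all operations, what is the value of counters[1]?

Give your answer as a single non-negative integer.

Step 1: insert ql at [1, 3, 5, 7, 8] -> counters=[0,1,0,1,0,1,0,1,1]
Step 2: insert w at [2, 3, 5, 6, 7] -> counters=[0,1,1,2,0,2,1,2,1]
Step 3: insert zwl at [0, 2, 3, 5, 8] -> counters=[1,1,2,3,0,3,1,2,2]
Step 4: insert kko at [0, 2, 6, 7, 8] -> counters=[2,1,3,3,0,3,2,3,3]
Step 5: insert wmj at [0, 3, 4, 7, 8] -> counters=[3,1,3,4,1,3,2,4,4]
Step 6: insert xhv at [1, 3, 4, 5, 6] -> counters=[3,2,3,5,2,4,3,4,4]
Step 7: insert xhv at [1, 3, 4, 5, 6] -> counters=[3,3,3,6,3,5,4,4,4]
Final counters=[3,3,3,6,3,5,4,4,4] -> counters[1]=3

Answer: 3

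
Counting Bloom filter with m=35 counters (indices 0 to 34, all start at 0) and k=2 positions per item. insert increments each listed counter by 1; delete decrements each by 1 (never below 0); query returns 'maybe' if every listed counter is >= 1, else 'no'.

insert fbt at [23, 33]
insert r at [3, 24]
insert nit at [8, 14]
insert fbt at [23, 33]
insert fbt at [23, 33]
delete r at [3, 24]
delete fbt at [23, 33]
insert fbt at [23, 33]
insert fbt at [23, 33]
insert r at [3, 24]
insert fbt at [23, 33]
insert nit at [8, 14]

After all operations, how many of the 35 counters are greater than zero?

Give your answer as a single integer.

Answer: 6

Derivation:
Step 1: insert fbt at [23, 33] -> counters=[0,0,0,0,0,0,0,0,0,0,0,0,0,0,0,0,0,0,0,0,0,0,0,1,0,0,0,0,0,0,0,0,0,1,0]
Step 2: insert r at [3, 24] -> counters=[0,0,0,1,0,0,0,0,0,0,0,0,0,0,0,0,0,0,0,0,0,0,0,1,1,0,0,0,0,0,0,0,0,1,0]
Step 3: insert nit at [8, 14] -> counters=[0,0,0,1,0,0,0,0,1,0,0,0,0,0,1,0,0,0,0,0,0,0,0,1,1,0,0,0,0,0,0,0,0,1,0]
Step 4: insert fbt at [23, 33] -> counters=[0,0,0,1,0,0,0,0,1,0,0,0,0,0,1,0,0,0,0,0,0,0,0,2,1,0,0,0,0,0,0,0,0,2,0]
Step 5: insert fbt at [23, 33] -> counters=[0,0,0,1,0,0,0,0,1,0,0,0,0,0,1,0,0,0,0,0,0,0,0,3,1,0,0,0,0,0,0,0,0,3,0]
Step 6: delete r at [3, 24] -> counters=[0,0,0,0,0,0,0,0,1,0,0,0,0,0,1,0,0,0,0,0,0,0,0,3,0,0,0,0,0,0,0,0,0,3,0]
Step 7: delete fbt at [23, 33] -> counters=[0,0,0,0,0,0,0,0,1,0,0,0,0,0,1,0,0,0,0,0,0,0,0,2,0,0,0,0,0,0,0,0,0,2,0]
Step 8: insert fbt at [23, 33] -> counters=[0,0,0,0,0,0,0,0,1,0,0,0,0,0,1,0,0,0,0,0,0,0,0,3,0,0,0,0,0,0,0,0,0,3,0]
Step 9: insert fbt at [23, 33] -> counters=[0,0,0,0,0,0,0,0,1,0,0,0,0,0,1,0,0,0,0,0,0,0,0,4,0,0,0,0,0,0,0,0,0,4,0]
Step 10: insert r at [3, 24] -> counters=[0,0,0,1,0,0,0,0,1,0,0,0,0,0,1,0,0,0,0,0,0,0,0,4,1,0,0,0,0,0,0,0,0,4,0]
Step 11: insert fbt at [23, 33] -> counters=[0,0,0,1,0,0,0,0,1,0,0,0,0,0,1,0,0,0,0,0,0,0,0,5,1,0,0,0,0,0,0,0,0,5,0]
Step 12: insert nit at [8, 14] -> counters=[0,0,0,1,0,0,0,0,2,0,0,0,0,0,2,0,0,0,0,0,0,0,0,5,1,0,0,0,0,0,0,0,0,5,0]
Final counters=[0,0,0,1,0,0,0,0,2,0,0,0,0,0,2,0,0,0,0,0,0,0,0,5,1,0,0,0,0,0,0,0,0,5,0] -> 6 nonzero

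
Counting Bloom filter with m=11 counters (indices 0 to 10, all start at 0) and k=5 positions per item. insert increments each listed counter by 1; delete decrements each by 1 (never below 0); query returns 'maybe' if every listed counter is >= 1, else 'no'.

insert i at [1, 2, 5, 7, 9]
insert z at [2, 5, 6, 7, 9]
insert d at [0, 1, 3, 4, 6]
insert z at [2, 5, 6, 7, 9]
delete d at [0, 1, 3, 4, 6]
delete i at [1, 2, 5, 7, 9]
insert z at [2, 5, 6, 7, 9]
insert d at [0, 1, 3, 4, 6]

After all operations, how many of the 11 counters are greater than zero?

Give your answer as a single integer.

Answer: 9

Derivation:
Step 1: insert i at [1, 2, 5, 7, 9] -> counters=[0,1,1,0,0,1,0,1,0,1,0]
Step 2: insert z at [2, 5, 6, 7, 9] -> counters=[0,1,2,0,0,2,1,2,0,2,0]
Step 3: insert d at [0, 1, 3, 4, 6] -> counters=[1,2,2,1,1,2,2,2,0,2,0]
Step 4: insert z at [2, 5, 6, 7, 9] -> counters=[1,2,3,1,1,3,3,3,0,3,0]
Step 5: delete d at [0, 1, 3, 4, 6] -> counters=[0,1,3,0,0,3,2,3,0,3,0]
Step 6: delete i at [1, 2, 5, 7, 9] -> counters=[0,0,2,0,0,2,2,2,0,2,0]
Step 7: insert z at [2, 5, 6, 7, 9] -> counters=[0,0,3,0,0,3,3,3,0,3,0]
Step 8: insert d at [0, 1, 3, 4, 6] -> counters=[1,1,3,1,1,3,4,3,0,3,0]
Final counters=[1,1,3,1,1,3,4,3,0,3,0] -> 9 nonzero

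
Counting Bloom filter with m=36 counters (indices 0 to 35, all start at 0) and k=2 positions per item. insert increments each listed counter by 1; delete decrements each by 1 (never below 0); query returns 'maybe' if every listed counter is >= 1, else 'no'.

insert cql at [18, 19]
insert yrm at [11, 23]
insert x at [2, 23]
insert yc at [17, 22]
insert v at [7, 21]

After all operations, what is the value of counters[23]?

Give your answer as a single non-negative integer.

Step 1: insert cql at [18, 19] -> counters=[0,0,0,0,0,0,0,0,0,0,0,0,0,0,0,0,0,0,1,1,0,0,0,0,0,0,0,0,0,0,0,0,0,0,0,0]
Step 2: insert yrm at [11, 23] -> counters=[0,0,0,0,0,0,0,0,0,0,0,1,0,0,0,0,0,0,1,1,0,0,0,1,0,0,0,0,0,0,0,0,0,0,0,0]
Step 3: insert x at [2, 23] -> counters=[0,0,1,0,0,0,0,0,0,0,0,1,0,0,0,0,0,0,1,1,0,0,0,2,0,0,0,0,0,0,0,0,0,0,0,0]
Step 4: insert yc at [17, 22] -> counters=[0,0,1,0,0,0,0,0,0,0,0,1,0,0,0,0,0,1,1,1,0,0,1,2,0,0,0,0,0,0,0,0,0,0,0,0]
Step 5: insert v at [7, 21] -> counters=[0,0,1,0,0,0,0,1,0,0,0,1,0,0,0,0,0,1,1,1,0,1,1,2,0,0,0,0,0,0,0,0,0,0,0,0]
Final counters=[0,0,1,0,0,0,0,1,0,0,0,1,0,0,0,0,0,1,1,1,0,1,1,2,0,0,0,0,0,0,0,0,0,0,0,0] -> counters[23]=2

Answer: 2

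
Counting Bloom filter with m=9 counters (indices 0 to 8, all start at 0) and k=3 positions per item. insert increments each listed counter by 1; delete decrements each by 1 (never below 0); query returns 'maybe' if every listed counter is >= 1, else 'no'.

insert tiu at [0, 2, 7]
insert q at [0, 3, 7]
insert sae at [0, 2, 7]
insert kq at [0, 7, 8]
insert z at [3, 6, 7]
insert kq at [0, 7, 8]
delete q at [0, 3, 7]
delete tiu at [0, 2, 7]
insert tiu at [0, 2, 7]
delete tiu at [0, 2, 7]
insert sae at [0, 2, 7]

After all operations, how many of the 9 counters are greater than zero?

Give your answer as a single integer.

Answer: 6

Derivation:
Step 1: insert tiu at [0, 2, 7] -> counters=[1,0,1,0,0,0,0,1,0]
Step 2: insert q at [0, 3, 7] -> counters=[2,0,1,1,0,0,0,2,0]
Step 3: insert sae at [0, 2, 7] -> counters=[3,0,2,1,0,0,0,3,0]
Step 4: insert kq at [0, 7, 8] -> counters=[4,0,2,1,0,0,0,4,1]
Step 5: insert z at [3, 6, 7] -> counters=[4,0,2,2,0,0,1,5,1]
Step 6: insert kq at [0, 7, 8] -> counters=[5,0,2,2,0,0,1,6,2]
Step 7: delete q at [0, 3, 7] -> counters=[4,0,2,1,0,0,1,5,2]
Step 8: delete tiu at [0, 2, 7] -> counters=[3,0,1,1,0,0,1,4,2]
Step 9: insert tiu at [0, 2, 7] -> counters=[4,0,2,1,0,0,1,5,2]
Step 10: delete tiu at [0, 2, 7] -> counters=[3,0,1,1,0,0,1,4,2]
Step 11: insert sae at [0, 2, 7] -> counters=[4,0,2,1,0,0,1,5,2]
Final counters=[4,0,2,1,0,0,1,5,2] -> 6 nonzero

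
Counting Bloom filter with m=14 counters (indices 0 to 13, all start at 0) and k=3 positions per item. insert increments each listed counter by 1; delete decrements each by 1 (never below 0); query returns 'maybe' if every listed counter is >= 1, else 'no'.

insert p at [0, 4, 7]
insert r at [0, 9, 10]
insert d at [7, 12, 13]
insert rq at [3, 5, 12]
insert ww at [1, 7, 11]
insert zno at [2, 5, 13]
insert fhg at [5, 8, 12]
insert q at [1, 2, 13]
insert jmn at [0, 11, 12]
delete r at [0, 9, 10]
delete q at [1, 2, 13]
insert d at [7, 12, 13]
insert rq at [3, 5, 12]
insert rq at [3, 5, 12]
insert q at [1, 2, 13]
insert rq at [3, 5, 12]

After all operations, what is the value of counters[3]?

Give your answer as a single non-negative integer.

Step 1: insert p at [0, 4, 7] -> counters=[1,0,0,0,1,0,0,1,0,0,0,0,0,0]
Step 2: insert r at [0, 9, 10] -> counters=[2,0,0,0,1,0,0,1,0,1,1,0,0,0]
Step 3: insert d at [7, 12, 13] -> counters=[2,0,0,0,1,0,0,2,0,1,1,0,1,1]
Step 4: insert rq at [3, 5, 12] -> counters=[2,0,0,1,1,1,0,2,0,1,1,0,2,1]
Step 5: insert ww at [1, 7, 11] -> counters=[2,1,0,1,1,1,0,3,0,1,1,1,2,1]
Step 6: insert zno at [2, 5, 13] -> counters=[2,1,1,1,1,2,0,3,0,1,1,1,2,2]
Step 7: insert fhg at [5, 8, 12] -> counters=[2,1,1,1,1,3,0,3,1,1,1,1,3,2]
Step 8: insert q at [1, 2, 13] -> counters=[2,2,2,1,1,3,0,3,1,1,1,1,3,3]
Step 9: insert jmn at [0, 11, 12] -> counters=[3,2,2,1,1,3,0,3,1,1,1,2,4,3]
Step 10: delete r at [0, 9, 10] -> counters=[2,2,2,1,1,3,0,3,1,0,0,2,4,3]
Step 11: delete q at [1, 2, 13] -> counters=[2,1,1,1,1,3,0,3,1,0,0,2,4,2]
Step 12: insert d at [7, 12, 13] -> counters=[2,1,1,1,1,3,0,4,1,0,0,2,5,3]
Step 13: insert rq at [3, 5, 12] -> counters=[2,1,1,2,1,4,0,4,1,0,0,2,6,3]
Step 14: insert rq at [3, 5, 12] -> counters=[2,1,1,3,1,5,0,4,1,0,0,2,7,3]
Step 15: insert q at [1, 2, 13] -> counters=[2,2,2,3,1,5,0,4,1,0,0,2,7,4]
Step 16: insert rq at [3, 5, 12] -> counters=[2,2,2,4,1,6,0,4,1,0,0,2,8,4]
Final counters=[2,2,2,4,1,6,0,4,1,0,0,2,8,4] -> counters[3]=4

Answer: 4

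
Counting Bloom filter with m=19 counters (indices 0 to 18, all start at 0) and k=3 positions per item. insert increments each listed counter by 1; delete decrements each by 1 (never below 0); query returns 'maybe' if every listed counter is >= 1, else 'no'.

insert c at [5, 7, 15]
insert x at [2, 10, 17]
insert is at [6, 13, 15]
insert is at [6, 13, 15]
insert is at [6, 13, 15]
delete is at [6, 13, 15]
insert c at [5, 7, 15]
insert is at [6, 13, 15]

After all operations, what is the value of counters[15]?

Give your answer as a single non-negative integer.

Step 1: insert c at [5, 7, 15] -> counters=[0,0,0,0,0,1,0,1,0,0,0,0,0,0,0,1,0,0,0]
Step 2: insert x at [2, 10, 17] -> counters=[0,0,1,0,0,1,0,1,0,0,1,0,0,0,0,1,0,1,0]
Step 3: insert is at [6, 13, 15] -> counters=[0,0,1,0,0,1,1,1,0,0,1,0,0,1,0,2,0,1,0]
Step 4: insert is at [6, 13, 15] -> counters=[0,0,1,0,0,1,2,1,0,0,1,0,0,2,0,3,0,1,0]
Step 5: insert is at [6, 13, 15] -> counters=[0,0,1,0,0,1,3,1,0,0,1,0,0,3,0,4,0,1,0]
Step 6: delete is at [6, 13, 15] -> counters=[0,0,1,0,0,1,2,1,0,0,1,0,0,2,0,3,0,1,0]
Step 7: insert c at [5, 7, 15] -> counters=[0,0,1,0,0,2,2,2,0,0,1,0,0,2,0,4,0,1,0]
Step 8: insert is at [6, 13, 15] -> counters=[0,0,1,0,0,2,3,2,0,0,1,0,0,3,0,5,0,1,0]
Final counters=[0,0,1,0,0,2,3,2,0,0,1,0,0,3,0,5,0,1,0] -> counters[15]=5

Answer: 5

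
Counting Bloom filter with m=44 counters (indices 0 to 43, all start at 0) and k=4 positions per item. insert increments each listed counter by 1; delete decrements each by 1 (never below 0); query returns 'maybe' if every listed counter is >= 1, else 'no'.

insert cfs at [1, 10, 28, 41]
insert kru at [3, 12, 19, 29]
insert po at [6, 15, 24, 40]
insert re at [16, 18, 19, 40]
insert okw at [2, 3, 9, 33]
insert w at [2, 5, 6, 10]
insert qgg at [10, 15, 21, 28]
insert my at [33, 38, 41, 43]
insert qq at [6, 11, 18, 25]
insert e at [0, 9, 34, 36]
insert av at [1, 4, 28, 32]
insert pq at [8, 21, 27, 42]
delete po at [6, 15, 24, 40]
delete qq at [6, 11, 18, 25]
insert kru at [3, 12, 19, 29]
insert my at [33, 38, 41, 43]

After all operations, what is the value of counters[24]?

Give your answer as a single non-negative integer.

Step 1: insert cfs at [1, 10, 28, 41] -> counters=[0,1,0,0,0,0,0,0,0,0,1,0,0,0,0,0,0,0,0,0,0,0,0,0,0,0,0,0,1,0,0,0,0,0,0,0,0,0,0,0,0,1,0,0]
Step 2: insert kru at [3, 12, 19, 29] -> counters=[0,1,0,1,0,0,0,0,0,0,1,0,1,0,0,0,0,0,0,1,0,0,0,0,0,0,0,0,1,1,0,0,0,0,0,0,0,0,0,0,0,1,0,0]
Step 3: insert po at [6, 15, 24, 40] -> counters=[0,1,0,1,0,0,1,0,0,0,1,0,1,0,0,1,0,0,0,1,0,0,0,0,1,0,0,0,1,1,0,0,0,0,0,0,0,0,0,0,1,1,0,0]
Step 4: insert re at [16, 18, 19, 40] -> counters=[0,1,0,1,0,0,1,0,0,0,1,0,1,0,0,1,1,0,1,2,0,0,0,0,1,0,0,0,1,1,0,0,0,0,0,0,0,0,0,0,2,1,0,0]
Step 5: insert okw at [2, 3, 9, 33] -> counters=[0,1,1,2,0,0,1,0,0,1,1,0,1,0,0,1,1,0,1,2,0,0,0,0,1,0,0,0,1,1,0,0,0,1,0,0,0,0,0,0,2,1,0,0]
Step 6: insert w at [2, 5, 6, 10] -> counters=[0,1,2,2,0,1,2,0,0,1,2,0,1,0,0,1,1,0,1,2,0,0,0,0,1,0,0,0,1,1,0,0,0,1,0,0,0,0,0,0,2,1,0,0]
Step 7: insert qgg at [10, 15, 21, 28] -> counters=[0,1,2,2,0,1,2,0,0,1,3,0,1,0,0,2,1,0,1,2,0,1,0,0,1,0,0,0,2,1,0,0,0,1,0,0,0,0,0,0,2,1,0,0]
Step 8: insert my at [33, 38, 41, 43] -> counters=[0,1,2,2,0,1,2,0,0,1,3,0,1,0,0,2,1,0,1,2,0,1,0,0,1,0,0,0,2,1,0,0,0,2,0,0,0,0,1,0,2,2,0,1]
Step 9: insert qq at [6, 11, 18, 25] -> counters=[0,1,2,2,0,1,3,0,0,1,3,1,1,0,0,2,1,0,2,2,0,1,0,0,1,1,0,0,2,1,0,0,0,2,0,0,0,0,1,0,2,2,0,1]
Step 10: insert e at [0, 9, 34, 36] -> counters=[1,1,2,2,0,1,3,0,0,2,3,1,1,0,0,2,1,0,2,2,0,1,0,0,1,1,0,0,2,1,0,0,0,2,1,0,1,0,1,0,2,2,0,1]
Step 11: insert av at [1, 4, 28, 32] -> counters=[1,2,2,2,1,1,3,0,0,2,3,1,1,0,0,2,1,0,2,2,0,1,0,0,1,1,0,0,3,1,0,0,1,2,1,0,1,0,1,0,2,2,0,1]
Step 12: insert pq at [8, 21, 27, 42] -> counters=[1,2,2,2,1,1,3,0,1,2,3,1,1,0,0,2,1,0,2,2,0,2,0,0,1,1,0,1,3,1,0,0,1,2,1,0,1,0,1,0,2,2,1,1]
Step 13: delete po at [6, 15, 24, 40] -> counters=[1,2,2,2,1,1,2,0,1,2,3,1,1,0,0,1,1,0,2,2,0,2,0,0,0,1,0,1,3,1,0,0,1,2,1,0,1,0,1,0,1,2,1,1]
Step 14: delete qq at [6, 11, 18, 25] -> counters=[1,2,2,2,1,1,1,0,1,2,3,0,1,0,0,1,1,0,1,2,0,2,0,0,0,0,0,1,3,1,0,0,1,2,1,0,1,0,1,0,1,2,1,1]
Step 15: insert kru at [3, 12, 19, 29] -> counters=[1,2,2,3,1,1,1,0,1,2,3,0,2,0,0,1,1,0,1,3,0,2,0,0,0,0,0,1,3,2,0,0,1,2,1,0,1,0,1,0,1,2,1,1]
Step 16: insert my at [33, 38, 41, 43] -> counters=[1,2,2,3,1,1,1,0,1,2,3,0,2,0,0,1,1,0,1,3,0,2,0,0,0,0,0,1,3,2,0,0,1,3,1,0,1,0,2,0,1,3,1,2]
Final counters=[1,2,2,3,1,1,1,0,1,2,3,0,2,0,0,1,1,0,1,3,0,2,0,0,0,0,0,1,3,2,0,0,1,3,1,0,1,0,2,0,1,3,1,2] -> counters[24]=0

Answer: 0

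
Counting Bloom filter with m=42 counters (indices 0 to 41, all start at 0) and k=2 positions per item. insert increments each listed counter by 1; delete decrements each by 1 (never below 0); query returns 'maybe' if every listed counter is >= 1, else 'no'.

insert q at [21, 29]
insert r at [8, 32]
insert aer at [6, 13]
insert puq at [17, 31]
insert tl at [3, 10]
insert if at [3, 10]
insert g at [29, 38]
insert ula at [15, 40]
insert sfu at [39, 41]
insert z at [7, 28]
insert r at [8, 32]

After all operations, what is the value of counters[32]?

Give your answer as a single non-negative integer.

Step 1: insert q at [21, 29] -> counters=[0,0,0,0,0,0,0,0,0,0,0,0,0,0,0,0,0,0,0,0,0,1,0,0,0,0,0,0,0,1,0,0,0,0,0,0,0,0,0,0,0,0]
Step 2: insert r at [8, 32] -> counters=[0,0,0,0,0,0,0,0,1,0,0,0,0,0,0,0,0,0,0,0,0,1,0,0,0,0,0,0,0,1,0,0,1,0,0,0,0,0,0,0,0,0]
Step 3: insert aer at [6, 13] -> counters=[0,0,0,0,0,0,1,0,1,0,0,0,0,1,0,0,0,0,0,0,0,1,0,0,0,0,0,0,0,1,0,0,1,0,0,0,0,0,0,0,0,0]
Step 4: insert puq at [17, 31] -> counters=[0,0,0,0,0,0,1,0,1,0,0,0,0,1,0,0,0,1,0,0,0,1,0,0,0,0,0,0,0,1,0,1,1,0,0,0,0,0,0,0,0,0]
Step 5: insert tl at [3, 10] -> counters=[0,0,0,1,0,0,1,0,1,0,1,0,0,1,0,0,0,1,0,0,0,1,0,0,0,0,0,0,0,1,0,1,1,0,0,0,0,0,0,0,0,0]
Step 6: insert if at [3, 10] -> counters=[0,0,0,2,0,0,1,0,1,0,2,0,0,1,0,0,0,1,0,0,0,1,0,0,0,0,0,0,0,1,0,1,1,0,0,0,0,0,0,0,0,0]
Step 7: insert g at [29, 38] -> counters=[0,0,0,2,0,0,1,0,1,0,2,0,0,1,0,0,0,1,0,0,0,1,0,0,0,0,0,0,0,2,0,1,1,0,0,0,0,0,1,0,0,0]
Step 8: insert ula at [15, 40] -> counters=[0,0,0,2,0,0,1,0,1,0,2,0,0,1,0,1,0,1,0,0,0,1,0,0,0,0,0,0,0,2,0,1,1,0,0,0,0,0,1,0,1,0]
Step 9: insert sfu at [39, 41] -> counters=[0,0,0,2,0,0,1,0,1,0,2,0,0,1,0,1,0,1,0,0,0,1,0,0,0,0,0,0,0,2,0,1,1,0,0,0,0,0,1,1,1,1]
Step 10: insert z at [7, 28] -> counters=[0,0,0,2,0,0,1,1,1,0,2,0,0,1,0,1,0,1,0,0,0,1,0,0,0,0,0,0,1,2,0,1,1,0,0,0,0,0,1,1,1,1]
Step 11: insert r at [8, 32] -> counters=[0,0,0,2,0,0,1,1,2,0,2,0,0,1,0,1,0,1,0,0,0,1,0,0,0,0,0,0,1,2,0,1,2,0,0,0,0,0,1,1,1,1]
Final counters=[0,0,0,2,0,0,1,1,2,0,2,0,0,1,0,1,0,1,0,0,0,1,0,0,0,0,0,0,1,2,0,1,2,0,0,0,0,0,1,1,1,1] -> counters[32]=2

Answer: 2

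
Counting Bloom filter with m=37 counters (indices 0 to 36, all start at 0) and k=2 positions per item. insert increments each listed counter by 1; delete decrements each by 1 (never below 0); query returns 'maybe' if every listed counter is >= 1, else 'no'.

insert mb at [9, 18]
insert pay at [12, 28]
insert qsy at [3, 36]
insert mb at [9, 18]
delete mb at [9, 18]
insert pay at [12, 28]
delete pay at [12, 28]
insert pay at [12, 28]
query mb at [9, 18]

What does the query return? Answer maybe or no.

Step 1: insert mb at [9, 18] -> counters=[0,0,0,0,0,0,0,0,0,1,0,0,0,0,0,0,0,0,1,0,0,0,0,0,0,0,0,0,0,0,0,0,0,0,0,0,0]
Step 2: insert pay at [12, 28] -> counters=[0,0,0,0,0,0,0,0,0,1,0,0,1,0,0,0,0,0,1,0,0,0,0,0,0,0,0,0,1,0,0,0,0,0,0,0,0]
Step 3: insert qsy at [3, 36] -> counters=[0,0,0,1,0,0,0,0,0,1,0,0,1,0,0,0,0,0,1,0,0,0,0,0,0,0,0,0,1,0,0,0,0,0,0,0,1]
Step 4: insert mb at [9, 18] -> counters=[0,0,0,1,0,0,0,0,0,2,0,0,1,0,0,0,0,0,2,0,0,0,0,0,0,0,0,0,1,0,0,0,0,0,0,0,1]
Step 5: delete mb at [9, 18] -> counters=[0,0,0,1,0,0,0,0,0,1,0,0,1,0,0,0,0,0,1,0,0,0,0,0,0,0,0,0,1,0,0,0,0,0,0,0,1]
Step 6: insert pay at [12, 28] -> counters=[0,0,0,1,0,0,0,0,0,1,0,0,2,0,0,0,0,0,1,0,0,0,0,0,0,0,0,0,2,0,0,0,0,0,0,0,1]
Step 7: delete pay at [12, 28] -> counters=[0,0,0,1,0,0,0,0,0,1,0,0,1,0,0,0,0,0,1,0,0,0,0,0,0,0,0,0,1,0,0,0,0,0,0,0,1]
Step 8: insert pay at [12, 28] -> counters=[0,0,0,1,0,0,0,0,0,1,0,0,2,0,0,0,0,0,1,0,0,0,0,0,0,0,0,0,2,0,0,0,0,0,0,0,1]
Query mb: check counters[9]=1 counters[18]=1 -> maybe

Answer: maybe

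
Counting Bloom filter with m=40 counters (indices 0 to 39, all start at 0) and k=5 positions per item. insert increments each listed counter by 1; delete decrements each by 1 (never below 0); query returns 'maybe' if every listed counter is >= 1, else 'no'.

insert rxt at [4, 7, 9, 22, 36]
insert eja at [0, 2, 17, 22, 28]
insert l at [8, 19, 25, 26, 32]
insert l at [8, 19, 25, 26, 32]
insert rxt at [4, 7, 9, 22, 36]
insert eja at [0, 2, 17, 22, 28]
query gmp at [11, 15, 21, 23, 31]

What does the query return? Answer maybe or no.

Answer: no

Derivation:
Step 1: insert rxt at [4, 7, 9, 22, 36] -> counters=[0,0,0,0,1,0,0,1,0,1,0,0,0,0,0,0,0,0,0,0,0,0,1,0,0,0,0,0,0,0,0,0,0,0,0,0,1,0,0,0]
Step 2: insert eja at [0, 2, 17, 22, 28] -> counters=[1,0,1,0,1,0,0,1,0,1,0,0,0,0,0,0,0,1,0,0,0,0,2,0,0,0,0,0,1,0,0,0,0,0,0,0,1,0,0,0]
Step 3: insert l at [8, 19, 25, 26, 32] -> counters=[1,0,1,0,1,0,0,1,1,1,0,0,0,0,0,0,0,1,0,1,0,0,2,0,0,1,1,0,1,0,0,0,1,0,0,0,1,0,0,0]
Step 4: insert l at [8, 19, 25, 26, 32] -> counters=[1,0,1,0,1,0,0,1,2,1,0,0,0,0,0,0,0,1,0,2,0,0,2,0,0,2,2,0,1,0,0,0,2,0,0,0,1,0,0,0]
Step 5: insert rxt at [4, 7, 9, 22, 36] -> counters=[1,0,1,0,2,0,0,2,2,2,0,0,0,0,0,0,0,1,0,2,0,0,3,0,0,2,2,0,1,0,0,0,2,0,0,0,2,0,0,0]
Step 6: insert eja at [0, 2, 17, 22, 28] -> counters=[2,0,2,0,2,0,0,2,2,2,0,0,0,0,0,0,0,2,0,2,0,0,4,0,0,2,2,0,2,0,0,0,2,0,0,0,2,0,0,0]
Query gmp: check counters[11]=0 counters[15]=0 counters[21]=0 counters[23]=0 counters[31]=0 -> no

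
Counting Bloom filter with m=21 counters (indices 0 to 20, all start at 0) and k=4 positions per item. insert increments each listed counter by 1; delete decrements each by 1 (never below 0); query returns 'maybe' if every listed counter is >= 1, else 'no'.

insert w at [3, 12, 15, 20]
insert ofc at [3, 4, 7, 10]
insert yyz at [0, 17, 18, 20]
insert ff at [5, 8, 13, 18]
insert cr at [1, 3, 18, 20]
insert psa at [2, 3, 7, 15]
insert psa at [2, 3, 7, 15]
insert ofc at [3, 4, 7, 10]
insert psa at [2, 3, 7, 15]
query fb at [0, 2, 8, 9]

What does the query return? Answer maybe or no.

Answer: no

Derivation:
Step 1: insert w at [3, 12, 15, 20] -> counters=[0,0,0,1,0,0,0,0,0,0,0,0,1,0,0,1,0,0,0,0,1]
Step 2: insert ofc at [3, 4, 7, 10] -> counters=[0,0,0,2,1,0,0,1,0,0,1,0,1,0,0,1,0,0,0,0,1]
Step 3: insert yyz at [0, 17, 18, 20] -> counters=[1,0,0,2,1,0,0,1,0,0,1,0,1,0,0,1,0,1,1,0,2]
Step 4: insert ff at [5, 8, 13, 18] -> counters=[1,0,0,2,1,1,0,1,1,0,1,0,1,1,0,1,0,1,2,0,2]
Step 5: insert cr at [1, 3, 18, 20] -> counters=[1,1,0,3,1,1,0,1,1,0,1,0,1,1,0,1,0,1,3,0,3]
Step 6: insert psa at [2, 3, 7, 15] -> counters=[1,1,1,4,1,1,0,2,1,0,1,0,1,1,0,2,0,1,3,0,3]
Step 7: insert psa at [2, 3, 7, 15] -> counters=[1,1,2,5,1,1,0,3,1,0,1,0,1,1,0,3,0,1,3,0,3]
Step 8: insert ofc at [3, 4, 7, 10] -> counters=[1,1,2,6,2,1,0,4,1,0,2,0,1,1,0,3,0,1,3,0,3]
Step 9: insert psa at [2, 3, 7, 15] -> counters=[1,1,3,7,2,1,0,5,1,0,2,0,1,1,0,4,0,1,3,0,3]
Query fb: check counters[0]=1 counters[2]=3 counters[8]=1 counters[9]=0 -> no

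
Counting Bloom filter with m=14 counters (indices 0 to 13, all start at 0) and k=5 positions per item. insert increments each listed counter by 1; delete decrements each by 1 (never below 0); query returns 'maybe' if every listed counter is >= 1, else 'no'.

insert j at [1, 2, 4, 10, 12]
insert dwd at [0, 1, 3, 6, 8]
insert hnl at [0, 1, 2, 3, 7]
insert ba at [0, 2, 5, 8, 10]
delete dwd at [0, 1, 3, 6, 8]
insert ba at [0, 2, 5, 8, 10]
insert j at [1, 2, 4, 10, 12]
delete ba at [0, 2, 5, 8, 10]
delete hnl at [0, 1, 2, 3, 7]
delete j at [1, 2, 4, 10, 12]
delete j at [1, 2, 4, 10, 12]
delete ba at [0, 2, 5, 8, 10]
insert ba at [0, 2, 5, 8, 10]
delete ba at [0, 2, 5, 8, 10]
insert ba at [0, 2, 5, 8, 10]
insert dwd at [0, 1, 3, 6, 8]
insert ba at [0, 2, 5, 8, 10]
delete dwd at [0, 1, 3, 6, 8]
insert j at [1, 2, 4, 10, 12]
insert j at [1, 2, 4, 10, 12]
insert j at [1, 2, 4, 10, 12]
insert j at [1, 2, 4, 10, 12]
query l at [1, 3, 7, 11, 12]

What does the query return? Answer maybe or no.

Answer: no

Derivation:
Step 1: insert j at [1, 2, 4, 10, 12] -> counters=[0,1,1,0,1,0,0,0,0,0,1,0,1,0]
Step 2: insert dwd at [0, 1, 3, 6, 8] -> counters=[1,2,1,1,1,0,1,0,1,0,1,0,1,0]
Step 3: insert hnl at [0, 1, 2, 3, 7] -> counters=[2,3,2,2,1,0,1,1,1,0,1,0,1,0]
Step 4: insert ba at [0, 2, 5, 8, 10] -> counters=[3,3,3,2,1,1,1,1,2,0,2,0,1,0]
Step 5: delete dwd at [0, 1, 3, 6, 8] -> counters=[2,2,3,1,1,1,0,1,1,0,2,0,1,0]
Step 6: insert ba at [0, 2, 5, 8, 10] -> counters=[3,2,4,1,1,2,0,1,2,0,3,0,1,0]
Step 7: insert j at [1, 2, 4, 10, 12] -> counters=[3,3,5,1,2,2,0,1,2,0,4,0,2,0]
Step 8: delete ba at [0, 2, 5, 8, 10] -> counters=[2,3,4,1,2,1,0,1,1,0,3,0,2,0]
Step 9: delete hnl at [0, 1, 2, 3, 7] -> counters=[1,2,3,0,2,1,0,0,1,0,3,0,2,0]
Step 10: delete j at [1, 2, 4, 10, 12] -> counters=[1,1,2,0,1,1,0,0,1,0,2,0,1,0]
Step 11: delete j at [1, 2, 4, 10, 12] -> counters=[1,0,1,0,0,1,0,0,1,0,1,0,0,0]
Step 12: delete ba at [0, 2, 5, 8, 10] -> counters=[0,0,0,0,0,0,0,0,0,0,0,0,0,0]
Step 13: insert ba at [0, 2, 5, 8, 10] -> counters=[1,0,1,0,0,1,0,0,1,0,1,0,0,0]
Step 14: delete ba at [0, 2, 5, 8, 10] -> counters=[0,0,0,0,0,0,0,0,0,0,0,0,0,0]
Step 15: insert ba at [0, 2, 5, 8, 10] -> counters=[1,0,1,0,0,1,0,0,1,0,1,0,0,0]
Step 16: insert dwd at [0, 1, 3, 6, 8] -> counters=[2,1,1,1,0,1,1,0,2,0,1,0,0,0]
Step 17: insert ba at [0, 2, 5, 8, 10] -> counters=[3,1,2,1,0,2,1,0,3,0,2,0,0,0]
Step 18: delete dwd at [0, 1, 3, 6, 8] -> counters=[2,0,2,0,0,2,0,0,2,0,2,0,0,0]
Step 19: insert j at [1, 2, 4, 10, 12] -> counters=[2,1,3,0,1,2,0,0,2,0,3,0,1,0]
Step 20: insert j at [1, 2, 4, 10, 12] -> counters=[2,2,4,0,2,2,0,0,2,0,4,0,2,0]
Step 21: insert j at [1, 2, 4, 10, 12] -> counters=[2,3,5,0,3,2,0,0,2,0,5,0,3,0]
Step 22: insert j at [1, 2, 4, 10, 12] -> counters=[2,4,6,0,4,2,0,0,2,0,6,0,4,0]
Query l: check counters[1]=4 counters[3]=0 counters[7]=0 counters[11]=0 counters[12]=4 -> no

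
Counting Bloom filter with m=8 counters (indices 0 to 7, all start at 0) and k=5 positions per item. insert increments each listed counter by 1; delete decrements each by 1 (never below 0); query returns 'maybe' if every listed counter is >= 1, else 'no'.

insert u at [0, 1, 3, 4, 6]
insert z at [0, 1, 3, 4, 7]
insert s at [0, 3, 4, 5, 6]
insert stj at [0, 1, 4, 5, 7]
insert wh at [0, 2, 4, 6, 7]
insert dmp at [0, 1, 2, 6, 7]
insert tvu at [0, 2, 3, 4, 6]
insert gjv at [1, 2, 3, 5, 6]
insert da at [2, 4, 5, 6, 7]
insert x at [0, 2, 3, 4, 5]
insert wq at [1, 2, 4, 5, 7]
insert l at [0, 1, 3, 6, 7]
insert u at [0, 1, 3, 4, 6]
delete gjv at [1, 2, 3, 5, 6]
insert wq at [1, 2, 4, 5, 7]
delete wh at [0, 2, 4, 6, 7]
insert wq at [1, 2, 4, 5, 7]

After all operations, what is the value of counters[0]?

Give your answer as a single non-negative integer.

Step 1: insert u at [0, 1, 3, 4, 6] -> counters=[1,1,0,1,1,0,1,0]
Step 2: insert z at [0, 1, 3, 4, 7] -> counters=[2,2,0,2,2,0,1,1]
Step 3: insert s at [0, 3, 4, 5, 6] -> counters=[3,2,0,3,3,1,2,1]
Step 4: insert stj at [0, 1, 4, 5, 7] -> counters=[4,3,0,3,4,2,2,2]
Step 5: insert wh at [0, 2, 4, 6, 7] -> counters=[5,3,1,3,5,2,3,3]
Step 6: insert dmp at [0, 1, 2, 6, 7] -> counters=[6,4,2,3,5,2,4,4]
Step 7: insert tvu at [0, 2, 3, 4, 6] -> counters=[7,4,3,4,6,2,5,4]
Step 8: insert gjv at [1, 2, 3, 5, 6] -> counters=[7,5,4,5,6,3,6,4]
Step 9: insert da at [2, 4, 5, 6, 7] -> counters=[7,5,5,5,7,4,7,5]
Step 10: insert x at [0, 2, 3, 4, 5] -> counters=[8,5,6,6,8,5,7,5]
Step 11: insert wq at [1, 2, 4, 5, 7] -> counters=[8,6,7,6,9,6,7,6]
Step 12: insert l at [0, 1, 3, 6, 7] -> counters=[9,7,7,7,9,6,8,7]
Step 13: insert u at [0, 1, 3, 4, 6] -> counters=[10,8,7,8,10,6,9,7]
Step 14: delete gjv at [1, 2, 3, 5, 6] -> counters=[10,7,6,7,10,5,8,7]
Step 15: insert wq at [1, 2, 4, 5, 7] -> counters=[10,8,7,7,11,6,8,8]
Step 16: delete wh at [0, 2, 4, 6, 7] -> counters=[9,8,6,7,10,6,7,7]
Step 17: insert wq at [1, 2, 4, 5, 7] -> counters=[9,9,7,7,11,7,7,8]
Final counters=[9,9,7,7,11,7,7,8] -> counters[0]=9

Answer: 9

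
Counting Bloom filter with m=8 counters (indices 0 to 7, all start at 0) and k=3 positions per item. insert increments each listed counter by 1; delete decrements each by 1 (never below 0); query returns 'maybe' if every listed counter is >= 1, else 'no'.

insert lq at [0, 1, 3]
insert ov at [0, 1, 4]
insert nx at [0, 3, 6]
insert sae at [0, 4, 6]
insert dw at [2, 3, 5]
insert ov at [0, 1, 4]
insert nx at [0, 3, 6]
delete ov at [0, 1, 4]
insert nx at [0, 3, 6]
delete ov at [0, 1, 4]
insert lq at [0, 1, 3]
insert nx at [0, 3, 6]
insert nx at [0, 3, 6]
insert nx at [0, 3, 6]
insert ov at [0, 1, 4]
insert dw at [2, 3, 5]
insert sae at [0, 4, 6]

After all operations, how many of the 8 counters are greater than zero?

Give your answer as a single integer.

Answer: 7

Derivation:
Step 1: insert lq at [0, 1, 3] -> counters=[1,1,0,1,0,0,0,0]
Step 2: insert ov at [0, 1, 4] -> counters=[2,2,0,1,1,0,0,0]
Step 3: insert nx at [0, 3, 6] -> counters=[3,2,0,2,1,0,1,0]
Step 4: insert sae at [0, 4, 6] -> counters=[4,2,0,2,2,0,2,0]
Step 5: insert dw at [2, 3, 5] -> counters=[4,2,1,3,2,1,2,0]
Step 6: insert ov at [0, 1, 4] -> counters=[5,3,1,3,3,1,2,0]
Step 7: insert nx at [0, 3, 6] -> counters=[6,3,1,4,3,1,3,0]
Step 8: delete ov at [0, 1, 4] -> counters=[5,2,1,4,2,1,3,0]
Step 9: insert nx at [0, 3, 6] -> counters=[6,2,1,5,2,1,4,0]
Step 10: delete ov at [0, 1, 4] -> counters=[5,1,1,5,1,1,4,0]
Step 11: insert lq at [0, 1, 3] -> counters=[6,2,1,6,1,1,4,0]
Step 12: insert nx at [0, 3, 6] -> counters=[7,2,1,7,1,1,5,0]
Step 13: insert nx at [0, 3, 6] -> counters=[8,2,1,8,1,1,6,0]
Step 14: insert nx at [0, 3, 6] -> counters=[9,2,1,9,1,1,7,0]
Step 15: insert ov at [0, 1, 4] -> counters=[10,3,1,9,2,1,7,0]
Step 16: insert dw at [2, 3, 5] -> counters=[10,3,2,10,2,2,7,0]
Step 17: insert sae at [0, 4, 6] -> counters=[11,3,2,10,3,2,8,0]
Final counters=[11,3,2,10,3,2,8,0] -> 7 nonzero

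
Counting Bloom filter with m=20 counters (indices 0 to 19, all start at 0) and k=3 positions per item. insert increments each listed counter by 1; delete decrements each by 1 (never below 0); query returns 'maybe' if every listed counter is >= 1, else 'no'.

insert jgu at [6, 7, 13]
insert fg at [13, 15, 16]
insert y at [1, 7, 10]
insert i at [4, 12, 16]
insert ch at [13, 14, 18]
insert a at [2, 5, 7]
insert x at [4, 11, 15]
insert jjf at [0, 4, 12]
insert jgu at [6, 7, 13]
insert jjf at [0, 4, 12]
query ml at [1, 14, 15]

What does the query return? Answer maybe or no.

Answer: maybe

Derivation:
Step 1: insert jgu at [6, 7, 13] -> counters=[0,0,0,0,0,0,1,1,0,0,0,0,0,1,0,0,0,0,0,0]
Step 2: insert fg at [13, 15, 16] -> counters=[0,0,0,0,0,0,1,1,0,0,0,0,0,2,0,1,1,0,0,0]
Step 3: insert y at [1, 7, 10] -> counters=[0,1,0,0,0,0,1,2,0,0,1,0,0,2,0,1,1,0,0,0]
Step 4: insert i at [4, 12, 16] -> counters=[0,1,0,0,1,0,1,2,0,0,1,0,1,2,0,1,2,0,0,0]
Step 5: insert ch at [13, 14, 18] -> counters=[0,1,0,0,1,0,1,2,0,0,1,0,1,3,1,1,2,0,1,0]
Step 6: insert a at [2, 5, 7] -> counters=[0,1,1,0,1,1,1,3,0,0,1,0,1,3,1,1,2,0,1,0]
Step 7: insert x at [4, 11, 15] -> counters=[0,1,1,0,2,1,1,3,0,0,1,1,1,3,1,2,2,0,1,0]
Step 8: insert jjf at [0, 4, 12] -> counters=[1,1,1,0,3,1,1,3,0,0,1,1,2,3,1,2,2,0,1,0]
Step 9: insert jgu at [6, 7, 13] -> counters=[1,1,1,0,3,1,2,4,0,0,1,1,2,4,1,2,2,0,1,0]
Step 10: insert jjf at [0, 4, 12] -> counters=[2,1,1,0,4,1,2,4,0,0,1,1,3,4,1,2,2,0,1,0]
Query ml: check counters[1]=1 counters[14]=1 counters[15]=2 -> maybe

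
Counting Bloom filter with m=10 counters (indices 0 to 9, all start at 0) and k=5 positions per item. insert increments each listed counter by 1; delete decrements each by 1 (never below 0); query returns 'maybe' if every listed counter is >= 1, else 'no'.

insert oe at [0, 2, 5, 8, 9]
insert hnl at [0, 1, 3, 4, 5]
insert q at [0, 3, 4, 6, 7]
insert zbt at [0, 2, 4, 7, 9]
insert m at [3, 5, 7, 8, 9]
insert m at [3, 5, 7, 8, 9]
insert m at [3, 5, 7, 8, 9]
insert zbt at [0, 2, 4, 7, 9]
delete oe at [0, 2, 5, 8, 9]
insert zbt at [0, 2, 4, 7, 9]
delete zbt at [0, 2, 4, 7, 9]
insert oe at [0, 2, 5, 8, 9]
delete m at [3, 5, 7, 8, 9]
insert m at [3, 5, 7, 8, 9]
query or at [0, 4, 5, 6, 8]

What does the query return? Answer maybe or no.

Answer: maybe

Derivation:
Step 1: insert oe at [0, 2, 5, 8, 9] -> counters=[1,0,1,0,0,1,0,0,1,1]
Step 2: insert hnl at [0, 1, 3, 4, 5] -> counters=[2,1,1,1,1,2,0,0,1,1]
Step 3: insert q at [0, 3, 4, 6, 7] -> counters=[3,1,1,2,2,2,1,1,1,1]
Step 4: insert zbt at [0, 2, 4, 7, 9] -> counters=[4,1,2,2,3,2,1,2,1,2]
Step 5: insert m at [3, 5, 7, 8, 9] -> counters=[4,1,2,3,3,3,1,3,2,3]
Step 6: insert m at [3, 5, 7, 8, 9] -> counters=[4,1,2,4,3,4,1,4,3,4]
Step 7: insert m at [3, 5, 7, 8, 9] -> counters=[4,1,2,5,3,5,1,5,4,5]
Step 8: insert zbt at [0, 2, 4, 7, 9] -> counters=[5,1,3,5,4,5,1,6,4,6]
Step 9: delete oe at [0, 2, 5, 8, 9] -> counters=[4,1,2,5,4,4,1,6,3,5]
Step 10: insert zbt at [0, 2, 4, 7, 9] -> counters=[5,1,3,5,5,4,1,7,3,6]
Step 11: delete zbt at [0, 2, 4, 7, 9] -> counters=[4,1,2,5,4,4,1,6,3,5]
Step 12: insert oe at [0, 2, 5, 8, 9] -> counters=[5,1,3,5,4,5,1,6,4,6]
Step 13: delete m at [3, 5, 7, 8, 9] -> counters=[5,1,3,4,4,4,1,5,3,5]
Step 14: insert m at [3, 5, 7, 8, 9] -> counters=[5,1,3,5,4,5,1,6,4,6]
Query or: check counters[0]=5 counters[4]=4 counters[5]=5 counters[6]=1 counters[8]=4 -> maybe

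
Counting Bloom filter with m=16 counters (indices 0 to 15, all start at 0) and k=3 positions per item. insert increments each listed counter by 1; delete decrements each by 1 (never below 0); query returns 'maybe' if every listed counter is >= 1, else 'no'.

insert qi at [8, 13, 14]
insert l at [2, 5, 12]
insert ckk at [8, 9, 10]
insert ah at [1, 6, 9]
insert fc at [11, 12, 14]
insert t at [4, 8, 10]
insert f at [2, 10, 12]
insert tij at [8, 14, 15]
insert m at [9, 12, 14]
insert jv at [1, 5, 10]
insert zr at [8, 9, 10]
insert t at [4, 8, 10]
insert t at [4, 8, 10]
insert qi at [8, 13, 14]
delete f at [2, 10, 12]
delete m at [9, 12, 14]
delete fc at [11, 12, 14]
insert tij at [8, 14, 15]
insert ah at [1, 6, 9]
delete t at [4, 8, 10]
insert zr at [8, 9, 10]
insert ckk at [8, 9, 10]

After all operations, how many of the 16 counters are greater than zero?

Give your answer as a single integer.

Step 1: insert qi at [8, 13, 14] -> counters=[0,0,0,0,0,0,0,0,1,0,0,0,0,1,1,0]
Step 2: insert l at [2, 5, 12] -> counters=[0,0,1,0,0,1,0,0,1,0,0,0,1,1,1,0]
Step 3: insert ckk at [8, 9, 10] -> counters=[0,0,1,0,0,1,0,0,2,1,1,0,1,1,1,0]
Step 4: insert ah at [1, 6, 9] -> counters=[0,1,1,0,0,1,1,0,2,2,1,0,1,1,1,0]
Step 5: insert fc at [11, 12, 14] -> counters=[0,1,1,0,0,1,1,0,2,2,1,1,2,1,2,0]
Step 6: insert t at [4, 8, 10] -> counters=[0,1,1,0,1,1,1,0,3,2,2,1,2,1,2,0]
Step 7: insert f at [2, 10, 12] -> counters=[0,1,2,0,1,1,1,0,3,2,3,1,3,1,2,0]
Step 8: insert tij at [8, 14, 15] -> counters=[0,1,2,0,1,1,1,0,4,2,3,1,3,1,3,1]
Step 9: insert m at [9, 12, 14] -> counters=[0,1,2,0,1,1,1,0,4,3,3,1,4,1,4,1]
Step 10: insert jv at [1, 5, 10] -> counters=[0,2,2,0,1,2,1,0,4,3,4,1,4,1,4,1]
Step 11: insert zr at [8, 9, 10] -> counters=[0,2,2,0,1,2,1,0,5,4,5,1,4,1,4,1]
Step 12: insert t at [4, 8, 10] -> counters=[0,2,2,0,2,2,1,0,6,4,6,1,4,1,4,1]
Step 13: insert t at [4, 8, 10] -> counters=[0,2,2,0,3,2,1,0,7,4,7,1,4,1,4,1]
Step 14: insert qi at [8, 13, 14] -> counters=[0,2,2,0,3,2,1,0,8,4,7,1,4,2,5,1]
Step 15: delete f at [2, 10, 12] -> counters=[0,2,1,0,3,2,1,0,8,4,6,1,3,2,5,1]
Step 16: delete m at [9, 12, 14] -> counters=[0,2,1,0,3,2,1,0,8,3,6,1,2,2,4,1]
Step 17: delete fc at [11, 12, 14] -> counters=[0,2,1,0,3,2,1,0,8,3,6,0,1,2,3,1]
Step 18: insert tij at [8, 14, 15] -> counters=[0,2,1,0,3,2,1,0,9,3,6,0,1,2,4,2]
Step 19: insert ah at [1, 6, 9] -> counters=[0,3,1,0,3,2,2,0,9,4,6,0,1,2,4,2]
Step 20: delete t at [4, 8, 10] -> counters=[0,3,1,0,2,2,2,0,8,4,5,0,1,2,4,2]
Step 21: insert zr at [8, 9, 10] -> counters=[0,3,1,0,2,2,2,0,9,5,6,0,1,2,4,2]
Step 22: insert ckk at [8, 9, 10] -> counters=[0,3,1,0,2,2,2,0,10,6,7,0,1,2,4,2]
Final counters=[0,3,1,0,2,2,2,0,10,6,7,0,1,2,4,2] -> 12 nonzero

Answer: 12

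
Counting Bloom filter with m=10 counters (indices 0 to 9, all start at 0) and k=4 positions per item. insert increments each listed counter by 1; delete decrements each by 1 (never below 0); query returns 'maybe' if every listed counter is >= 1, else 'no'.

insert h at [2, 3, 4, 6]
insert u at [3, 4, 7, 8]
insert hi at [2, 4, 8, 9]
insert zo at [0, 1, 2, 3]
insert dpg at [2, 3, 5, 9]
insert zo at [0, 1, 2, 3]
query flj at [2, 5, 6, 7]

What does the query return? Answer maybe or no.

Answer: maybe

Derivation:
Step 1: insert h at [2, 3, 4, 6] -> counters=[0,0,1,1,1,0,1,0,0,0]
Step 2: insert u at [3, 4, 7, 8] -> counters=[0,0,1,2,2,0,1,1,1,0]
Step 3: insert hi at [2, 4, 8, 9] -> counters=[0,0,2,2,3,0,1,1,2,1]
Step 4: insert zo at [0, 1, 2, 3] -> counters=[1,1,3,3,3,0,1,1,2,1]
Step 5: insert dpg at [2, 3, 5, 9] -> counters=[1,1,4,4,3,1,1,1,2,2]
Step 6: insert zo at [0, 1, 2, 3] -> counters=[2,2,5,5,3,1,1,1,2,2]
Query flj: check counters[2]=5 counters[5]=1 counters[6]=1 counters[7]=1 -> maybe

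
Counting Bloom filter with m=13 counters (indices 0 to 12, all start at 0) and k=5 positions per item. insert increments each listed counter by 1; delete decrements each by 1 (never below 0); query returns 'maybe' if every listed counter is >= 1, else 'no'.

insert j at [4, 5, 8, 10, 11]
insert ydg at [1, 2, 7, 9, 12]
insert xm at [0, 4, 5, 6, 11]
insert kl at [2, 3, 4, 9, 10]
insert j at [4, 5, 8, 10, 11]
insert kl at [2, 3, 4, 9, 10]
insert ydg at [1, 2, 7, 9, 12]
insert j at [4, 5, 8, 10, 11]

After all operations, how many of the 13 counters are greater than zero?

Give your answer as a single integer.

Answer: 13

Derivation:
Step 1: insert j at [4, 5, 8, 10, 11] -> counters=[0,0,0,0,1,1,0,0,1,0,1,1,0]
Step 2: insert ydg at [1, 2, 7, 9, 12] -> counters=[0,1,1,0,1,1,0,1,1,1,1,1,1]
Step 3: insert xm at [0, 4, 5, 6, 11] -> counters=[1,1,1,0,2,2,1,1,1,1,1,2,1]
Step 4: insert kl at [2, 3, 4, 9, 10] -> counters=[1,1,2,1,3,2,1,1,1,2,2,2,1]
Step 5: insert j at [4, 5, 8, 10, 11] -> counters=[1,1,2,1,4,3,1,1,2,2,3,3,1]
Step 6: insert kl at [2, 3, 4, 9, 10] -> counters=[1,1,3,2,5,3,1,1,2,3,4,3,1]
Step 7: insert ydg at [1, 2, 7, 9, 12] -> counters=[1,2,4,2,5,3,1,2,2,4,4,3,2]
Step 8: insert j at [4, 5, 8, 10, 11] -> counters=[1,2,4,2,6,4,1,2,3,4,5,4,2]
Final counters=[1,2,4,2,6,4,1,2,3,4,5,4,2] -> 13 nonzero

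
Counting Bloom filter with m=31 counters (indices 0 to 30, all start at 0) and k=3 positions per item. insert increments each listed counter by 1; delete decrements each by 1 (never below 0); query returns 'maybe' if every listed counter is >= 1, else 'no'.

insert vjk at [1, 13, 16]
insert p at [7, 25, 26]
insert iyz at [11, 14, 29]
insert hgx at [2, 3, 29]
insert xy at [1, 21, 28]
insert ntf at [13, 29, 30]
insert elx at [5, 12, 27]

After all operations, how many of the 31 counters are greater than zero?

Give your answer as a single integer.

Step 1: insert vjk at [1, 13, 16] -> counters=[0,1,0,0,0,0,0,0,0,0,0,0,0,1,0,0,1,0,0,0,0,0,0,0,0,0,0,0,0,0,0]
Step 2: insert p at [7, 25, 26] -> counters=[0,1,0,0,0,0,0,1,0,0,0,0,0,1,0,0,1,0,0,0,0,0,0,0,0,1,1,0,0,0,0]
Step 3: insert iyz at [11, 14, 29] -> counters=[0,1,0,0,0,0,0,1,0,0,0,1,0,1,1,0,1,0,0,0,0,0,0,0,0,1,1,0,0,1,0]
Step 4: insert hgx at [2, 3, 29] -> counters=[0,1,1,1,0,0,0,1,0,0,0,1,0,1,1,0,1,0,0,0,0,0,0,0,0,1,1,0,0,2,0]
Step 5: insert xy at [1, 21, 28] -> counters=[0,2,1,1,0,0,0,1,0,0,0,1,0,1,1,0,1,0,0,0,0,1,0,0,0,1,1,0,1,2,0]
Step 6: insert ntf at [13, 29, 30] -> counters=[0,2,1,1,0,0,0,1,0,0,0,1,0,2,1,0,1,0,0,0,0,1,0,0,0,1,1,0,1,3,1]
Step 7: insert elx at [5, 12, 27] -> counters=[0,2,1,1,0,1,0,1,0,0,0,1,1,2,1,0,1,0,0,0,0,1,0,0,0,1,1,1,1,3,1]
Final counters=[0,2,1,1,0,1,0,1,0,0,0,1,1,2,1,0,1,0,0,0,0,1,0,0,0,1,1,1,1,3,1] -> 17 nonzero

Answer: 17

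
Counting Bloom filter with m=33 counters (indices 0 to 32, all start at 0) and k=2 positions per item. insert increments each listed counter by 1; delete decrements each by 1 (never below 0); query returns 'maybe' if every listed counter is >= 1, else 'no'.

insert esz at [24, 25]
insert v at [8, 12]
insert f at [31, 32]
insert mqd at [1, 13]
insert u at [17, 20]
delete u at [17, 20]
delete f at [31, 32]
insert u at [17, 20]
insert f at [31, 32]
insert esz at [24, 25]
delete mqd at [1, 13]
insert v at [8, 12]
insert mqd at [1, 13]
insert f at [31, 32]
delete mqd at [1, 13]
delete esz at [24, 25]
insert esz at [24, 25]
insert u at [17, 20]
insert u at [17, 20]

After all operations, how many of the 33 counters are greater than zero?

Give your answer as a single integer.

Step 1: insert esz at [24, 25] -> counters=[0,0,0,0,0,0,0,0,0,0,0,0,0,0,0,0,0,0,0,0,0,0,0,0,1,1,0,0,0,0,0,0,0]
Step 2: insert v at [8, 12] -> counters=[0,0,0,0,0,0,0,0,1,0,0,0,1,0,0,0,0,0,0,0,0,0,0,0,1,1,0,0,0,0,0,0,0]
Step 3: insert f at [31, 32] -> counters=[0,0,0,0,0,0,0,0,1,0,0,0,1,0,0,0,0,0,0,0,0,0,0,0,1,1,0,0,0,0,0,1,1]
Step 4: insert mqd at [1, 13] -> counters=[0,1,0,0,0,0,0,0,1,0,0,0,1,1,0,0,0,0,0,0,0,0,0,0,1,1,0,0,0,0,0,1,1]
Step 5: insert u at [17, 20] -> counters=[0,1,0,0,0,0,0,0,1,0,0,0,1,1,0,0,0,1,0,0,1,0,0,0,1,1,0,0,0,0,0,1,1]
Step 6: delete u at [17, 20] -> counters=[0,1,0,0,0,0,0,0,1,0,0,0,1,1,0,0,0,0,0,0,0,0,0,0,1,1,0,0,0,0,0,1,1]
Step 7: delete f at [31, 32] -> counters=[0,1,0,0,0,0,0,0,1,0,0,0,1,1,0,0,0,0,0,0,0,0,0,0,1,1,0,0,0,0,0,0,0]
Step 8: insert u at [17, 20] -> counters=[0,1,0,0,0,0,0,0,1,0,0,0,1,1,0,0,0,1,0,0,1,0,0,0,1,1,0,0,0,0,0,0,0]
Step 9: insert f at [31, 32] -> counters=[0,1,0,0,0,0,0,0,1,0,0,0,1,1,0,0,0,1,0,0,1,0,0,0,1,1,0,0,0,0,0,1,1]
Step 10: insert esz at [24, 25] -> counters=[0,1,0,0,0,0,0,0,1,0,0,0,1,1,0,0,0,1,0,0,1,0,0,0,2,2,0,0,0,0,0,1,1]
Step 11: delete mqd at [1, 13] -> counters=[0,0,0,0,0,0,0,0,1,0,0,0,1,0,0,0,0,1,0,0,1,0,0,0,2,2,0,0,0,0,0,1,1]
Step 12: insert v at [8, 12] -> counters=[0,0,0,0,0,0,0,0,2,0,0,0,2,0,0,0,0,1,0,0,1,0,0,0,2,2,0,0,0,0,0,1,1]
Step 13: insert mqd at [1, 13] -> counters=[0,1,0,0,0,0,0,0,2,0,0,0,2,1,0,0,0,1,0,0,1,0,0,0,2,2,0,0,0,0,0,1,1]
Step 14: insert f at [31, 32] -> counters=[0,1,0,0,0,0,0,0,2,0,0,0,2,1,0,0,0,1,0,0,1,0,0,0,2,2,0,0,0,0,0,2,2]
Step 15: delete mqd at [1, 13] -> counters=[0,0,0,0,0,0,0,0,2,0,0,0,2,0,0,0,0,1,0,0,1,0,0,0,2,2,0,0,0,0,0,2,2]
Step 16: delete esz at [24, 25] -> counters=[0,0,0,0,0,0,0,0,2,0,0,0,2,0,0,0,0,1,0,0,1,0,0,0,1,1,0,0,0,0,0,2,2]
Step 17: insert esz at [24, 25] -> counters=[0,0,0,0,0,0,0,0,2,0,0,0,2,0,0,0,0,1,0,0,1,0,0,0,2,2,0,0,0,0,0,2,2]
Step 18: insert u at [17, 20] -> counters=[0,0,0,0,0,0,0,0,2,0,0,0,2,0,0,0,0,2,0,0,2,0,0,0,2,2,0,0,0,0,0,2,2]
Step 19: insert u at [17, 20] -> counters=[0,0,0,0,0,0,0,0,2,0,0,0,2,0,0,0,0,3,0,0,3,0,0,0,2,2,0,0,0,0,0,2,2]
Final counters=[0,0,0,0,0,0,0,0,2,0,0,0,2,0,0,0,0,3,0,0,3,0,0,0,2,2,0,0,0,0,0,2,2] -> 8 nonzero

Answer: 8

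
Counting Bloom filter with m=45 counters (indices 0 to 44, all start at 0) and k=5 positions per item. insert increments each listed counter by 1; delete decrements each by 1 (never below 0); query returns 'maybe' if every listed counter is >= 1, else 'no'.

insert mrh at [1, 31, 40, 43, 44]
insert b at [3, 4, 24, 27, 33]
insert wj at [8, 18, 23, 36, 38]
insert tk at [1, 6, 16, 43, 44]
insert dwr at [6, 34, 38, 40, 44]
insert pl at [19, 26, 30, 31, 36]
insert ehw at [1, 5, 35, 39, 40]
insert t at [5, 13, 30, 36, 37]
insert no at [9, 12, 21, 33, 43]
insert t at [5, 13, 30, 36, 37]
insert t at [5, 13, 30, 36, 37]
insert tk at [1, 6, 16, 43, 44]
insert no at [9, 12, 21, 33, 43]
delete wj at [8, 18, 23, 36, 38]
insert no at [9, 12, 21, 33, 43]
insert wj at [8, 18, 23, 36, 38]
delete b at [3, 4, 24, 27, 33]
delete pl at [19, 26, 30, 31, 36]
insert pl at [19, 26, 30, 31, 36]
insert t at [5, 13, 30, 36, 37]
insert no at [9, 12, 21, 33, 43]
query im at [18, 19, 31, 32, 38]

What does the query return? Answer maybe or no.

Step 1: insert mrh at [1, 31, 40, 43, 44] -> counters=[0,1,0,0,0,0,0,0,0,0,0,0,0,0,0,0,0,0,0,0,0,0,0,0,0,0,0,0,0,0,0,1,0,0,0,0,0,0,0,0,1,0,0,1,1]
Step 2: insert b at [3, 4, 24, 27, 33] -> counters=[0,1,0,1,1,0,0,0,0,0,0,0,0,0,0,0,0,0,0,0,0,0,0,0,1,0,0,1,0,0,0,1,0,1,0,0,0,0,0,0,1,0,0,1,1]
Step 3: insert wj at [8, 18, 23, 36, 38] -> counters=[0,1,0,1,1,0,0,0,1,0,0,0,0,0,0,0,0,0,1,0,0,0,0,1,1,0,0,1,0,0,0,1,0,1,0,0,1,0,1,0,1,0,0,1,1]
Step 4: insert tk at [1, 6, 16, 43, 44] -> counters=[0,2,0,1,1,0,1,0,1,0,0,0,0,0,0,0,1,0,1,0,0,0,0,1,1,0,0,1,0,0,0,1,0,1,0,0,1,0,1,0,1,0,0,2,2]
Step 5: insert dwr at [6, 34, 38, 40, 44] -> counters=[0,2,0,1,1,0,2,0,1,0,0,0,0,0,0,0,1,0,1,0,0,0,0,1,1,0,0,1,0,0,0,1,0,1,1,0,1,0,2,0,2,0,0,2,3]
Step 6: insert pl at [19, 26, 30, 31, 36] -> counters=[0,2,0,1,1,0,2,0,1,0,0,0,0,0,0,0,1,0,1,1,0,0,0,1,1,0,1,1,0,0,1,2,0,1,1,0,2,0,2,0,2,0,0,2,3]
Step 7: insert ehw at [1, 5, 35, 39, 40] -> counters=[0,3,0,1,1,1,2,0,1,0,0,0,0,0,0,0,1,0,1,1,0,0,0,1,1,0,1,1,0,0,1,2,0,1,1,1,2,0,2,1,3,0,0,2,3]
Step 8: insert t at [5, 13, 30, 36, 37] -> counters=[0,3,0,1,1,2,2,0,1,0,0,0,0,1,0,0,1,0,1,1,0,0,0,1,1,0,1,1,0,0,2,2,0,1,1,1,3,1,2,1,3,0,0,2,3]
Step 9: insert no at [9, 12, 21, 33, 43] -> counters=[0,3,0,1,1,2,2,0,1,1,0,0,1,1,0,0,1,0,1,1,0,1,0,1,1,0,1,1,0,0,2,2,0,2,1,1,3,1,2,1,3,0,0,3,3]
Step 10: insert t at [5, 13, 30, 36, 37] -> counters=[0,3,0,1,1,3,2,0,1,1,0,0,1,2,0,0,1,0,1,1,0,1,0,1,1,0,1,1,0,0,3,2,0,2,1,1,4,2,2,1,3,0,0,3,3]
Step 11: insert t at [5, 13, 30, 36, 37] -> counters=[0,3,0,1,1,4,2,0,1,1,0,0,1,3,0,0,1,0,1,1,0,1,0,1,1,0,1,1,0,0,4,2,0,2,1,1,5,3,2,1,3,0,0,3,3]
Step 12: insert tk at [1, 6, 16, 43, 44] -> counters=[0,4,0,1,1,4,3,0,1,1,0,0,1,3,0,0,2,0,1,1,0,1,0,1,1,0,1,1,0,0,4,2,0,2,1,1,5,3,2,1,3,0,0,4,4]
Step 13: insert no at [9, 12, 21, 33, 43] -> counters=[0,4,0,1,1,4,3,0,1,2,0,0,2,3,0,0,2,0,1,1,0,2,0,1,1,0,1,1,0,0,4,2,0,3,1,1,5,3,2,1,3,0,0,5,4]
Step 14: delete wj at [8, 18, 23, 36, 38] -> counters=[0,4,0,1,1,4,3,0,0,2,0,0,2,3,0,0,2,0,0,1,0,2,0,0,1,0,1,1,0,0,4,2,0,3,1,1,4,3,1,1,3,0,0,5,4]
Step 15: insert no at [9, 12, 21, 33, 43] -> counters=[0,4,0,1,1,4,3,0,0,3,0,0,3,3,0,0,2,0,0,1,0,3,0,0,1,0,1,1,0,0,4,2,0,4,1,1,4,3,1,1,3,0,0,6,4]
Step 16: insert wj at [8, 18, 23, 36, 38] -> counters=[0,4,0,1,1,4,3,0,1,3,0,0,3,3,0,0,2,0,1,1,0,3,0,1,1,0,1,1,0,0,4,2,0,4,1,1,5,3,2,1,3,0,0,6,4]
Step 17: delete b at [3, 4, 24, 27, 33] -> counters=[0,4,0,0,0,4,3,0,1,3,0,0,3,3,0,0,2,0,1,1,0,3,0,1,0,0,1,0,0,0,4,2,0,3,1,1,5,3,2,1,3,0,0,6,4]
Step 18: delete pl at [19, 26, 30, 31, 36] -> counters=[0,4,0,0,0,4,3,0,1,3,0,0,3,3,0,0,2,0,1,0,0,3,0,1,0,0,0,0,0,0,3,1,0,3,1,1,4,3,2,1,3,0,0,6,4]
Step 19: insert pl at [19, 26, 30, 31, 36] -> counters=[0,4,0,0,0,4,3,0,1,3,0,0,3,3,0,0,2,0,1,1,0,3,0,1,0,0,1,0,0,0,4,2,0,3,1,1,5,3,2,1,3,0,0,6,4]
Step 20: insert t at [5, 13, 30, 36, 37] -> counters=[0,4,0,0,0,5,3,0,1,3,0,0,3,4,0,0,2,0,1,1,0,3,0,1,0,0,1,0,0,0,5,2,0,3,1,1,6,4,2,1,3,0,0,6,4]
Step 21: insert no at [9, 12, 21, 33, 43] -> counters=[0,4,0,0,0,5,3,0,1,4,0,0,4,4,0,0,2,0,1,1,0,4,0,1,0,0,1,0,0,0,5,2,0,4,1,1,6,4,2,1,3,0,0,7,4]
Query im: check counters[18]=1 counters[19]=1 counters[31]=2 counters[32]=0 counters[38]=2 -> no

Answer: no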